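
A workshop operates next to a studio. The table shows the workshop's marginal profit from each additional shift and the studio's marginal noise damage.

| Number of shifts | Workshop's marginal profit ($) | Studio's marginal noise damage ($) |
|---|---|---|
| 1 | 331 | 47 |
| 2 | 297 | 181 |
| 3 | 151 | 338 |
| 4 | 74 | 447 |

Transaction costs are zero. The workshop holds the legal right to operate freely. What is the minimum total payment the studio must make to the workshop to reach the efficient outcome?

$225

Left alone the workshop would choose level 4 (marginal profit stays positive).
Efficient level: k* = 2 (marginal profit ≥ marginal noise damage through 2).
The studio must at least cover the workshop's forgone profit from cutting 4→2: 151 + 74 = 225.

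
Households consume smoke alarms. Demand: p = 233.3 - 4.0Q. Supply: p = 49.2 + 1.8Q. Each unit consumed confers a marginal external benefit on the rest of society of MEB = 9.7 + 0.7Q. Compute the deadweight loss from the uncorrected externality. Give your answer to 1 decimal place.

Market equilibrium (private): 49.2 + 1.8Q = 233.3 - 4.0Q → Q_m = 31.7414.
Social marginal benefit = demand + MEB = 243.0 - 3.3Q.
Set SMB = MC: 243.0 - 3.3Q = 49.2 + 1.8Q → Q* = 38.0000.
Height of the DWL triangle at Q_m is SMB(Q_m) − MC(Q_m) = MEB(Q_m) = 31.9190.
DWL = ½ × 6.2586 × 31.9190 = 99.8841.

DWL = 99.9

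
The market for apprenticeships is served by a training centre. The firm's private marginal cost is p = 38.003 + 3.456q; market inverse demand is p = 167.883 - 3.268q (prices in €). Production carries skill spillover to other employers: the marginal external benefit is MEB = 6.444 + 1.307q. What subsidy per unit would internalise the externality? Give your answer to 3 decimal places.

subsidy = €39.336 per unit

Social marginal cost = private MC − MEB = 31.559 + 2.149q.
Set SMC = demand: 31.559 + 2.149q = 167.883 - 3.268q → q* = 25.1660.
The Pigouvian subsidy equals MEB at q*: 6.444 + 1.307×25.1660 = 39.3360.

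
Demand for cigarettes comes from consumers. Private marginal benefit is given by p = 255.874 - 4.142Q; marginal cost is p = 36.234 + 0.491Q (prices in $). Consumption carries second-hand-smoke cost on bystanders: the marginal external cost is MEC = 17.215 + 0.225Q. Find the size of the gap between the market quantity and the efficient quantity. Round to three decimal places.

Market equilibrium (private): 36.234 + 0.491Q = 255.874 - 4.142Q → Q_m = 47.4077.
Social marginal benefit = demand − MEC = 238.659 - 4.367Q.
Set SMB = MC: 238.659 - 4.367Q = 36.234 + 0.491Q → Q* = 41.6684.
Gap = |47.4077 − 41.6684| = 5.7393.

5.739 units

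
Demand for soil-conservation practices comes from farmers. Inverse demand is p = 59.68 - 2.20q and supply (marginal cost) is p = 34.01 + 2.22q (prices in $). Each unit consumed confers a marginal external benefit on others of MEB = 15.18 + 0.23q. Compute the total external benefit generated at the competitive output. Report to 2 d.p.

$92.04

Market equilibrium (private): 34.01 + 2.22q = 59.68 - 2.20q → q_m = 5.8077.
Total external benefit = ∫₀^{q_m} (15.18 + 0.23q) dq = 15.18×5.8077 + ½×0.23×5.8077² = 92.0398.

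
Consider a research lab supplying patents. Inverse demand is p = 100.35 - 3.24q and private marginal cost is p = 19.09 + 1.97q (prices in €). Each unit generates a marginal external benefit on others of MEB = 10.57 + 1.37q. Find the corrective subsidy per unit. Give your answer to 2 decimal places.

subsidy = €43.33 per unit

Social marginal cost = private MC − MEB = 8.52 + 0.60q.
Set SMC = demand: 8.52 + 0.60q = 100.35 - 3.24q → q* = 23.9141.
The Pigouvian subsidy equals MEB at q*: 10.57 + 1.37×23.9141 = 43.3323.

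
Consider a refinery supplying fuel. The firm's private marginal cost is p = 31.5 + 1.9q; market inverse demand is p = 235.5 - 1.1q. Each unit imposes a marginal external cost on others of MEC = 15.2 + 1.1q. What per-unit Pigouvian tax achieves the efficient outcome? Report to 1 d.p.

Social marginal cost = private MC + MEC = 46.7 + 3.0q.
Set SMC = demand: 46.7 + 3.0q = 235.5 - 1.1q → q* = 46.0488.
The Pigouvian tax equals MEC at q*: 15.2 + 1.1×46.0488 = 65.8537.

tax = 65.9 per unit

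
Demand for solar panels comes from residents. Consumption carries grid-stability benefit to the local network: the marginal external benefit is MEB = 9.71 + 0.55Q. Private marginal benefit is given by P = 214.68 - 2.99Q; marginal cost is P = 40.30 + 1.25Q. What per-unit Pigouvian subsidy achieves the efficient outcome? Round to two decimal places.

subsidy = 37.15 per unit

Social marginal benefit = demand + MEB = 224.39 - 2.44Q.
Set SMB = MC: 224.39 - 2.44Q = 40.30 + 1.25Q → Q* = 49.8889.
The Pigouvian subsidy equals MEB at Q*: 9.71 + 0.55×49.8889 = 37.1489.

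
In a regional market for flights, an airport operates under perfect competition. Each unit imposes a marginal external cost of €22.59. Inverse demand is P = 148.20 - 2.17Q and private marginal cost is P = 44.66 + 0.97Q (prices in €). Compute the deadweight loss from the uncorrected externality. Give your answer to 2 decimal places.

DWL = €81.26

Market equilibrium (private): 44.66 + 0.97Q = 148.20 - 2.17Q → Q_m = 32.9745.
Social marginal cost = private MC + MEC = 67.25 + 0.97Q.
Set SMC = demand: 67.25 + 0.97Q = 148.20 - 2.17Q → Q* = 25.7803.
The loss is the area between SMC and demand from Q* to Q_m; with linear curves that's a triangle of height MEC(Q_m).
DWL = ½ × 7.1942 × 22.5900 = 81.2585.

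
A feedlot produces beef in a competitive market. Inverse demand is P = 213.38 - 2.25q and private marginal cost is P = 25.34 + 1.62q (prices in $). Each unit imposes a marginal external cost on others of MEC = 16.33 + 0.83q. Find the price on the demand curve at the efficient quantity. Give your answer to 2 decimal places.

P = $131.18

Social marginal cost = private MC + MEC = 41.67 + 2.45q.
Set SMC = demand: 41.67 + 2.45q = 213.38 - 2.25q → q* = 36.5340.
Consumer price on the demand curve at q*: 213.38 − 2.25×36.5340 = 131.1785.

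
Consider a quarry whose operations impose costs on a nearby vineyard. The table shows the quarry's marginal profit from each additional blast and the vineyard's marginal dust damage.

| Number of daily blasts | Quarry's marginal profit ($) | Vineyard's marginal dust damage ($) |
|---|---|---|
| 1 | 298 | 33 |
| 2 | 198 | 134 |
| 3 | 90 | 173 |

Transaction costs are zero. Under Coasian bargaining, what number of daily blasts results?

Bargaining reaches the level where marginal profit last exceeds marginal dust damage.
That holds through level 2 (198 ≥ 134) but not at 3 (90 < 173).

2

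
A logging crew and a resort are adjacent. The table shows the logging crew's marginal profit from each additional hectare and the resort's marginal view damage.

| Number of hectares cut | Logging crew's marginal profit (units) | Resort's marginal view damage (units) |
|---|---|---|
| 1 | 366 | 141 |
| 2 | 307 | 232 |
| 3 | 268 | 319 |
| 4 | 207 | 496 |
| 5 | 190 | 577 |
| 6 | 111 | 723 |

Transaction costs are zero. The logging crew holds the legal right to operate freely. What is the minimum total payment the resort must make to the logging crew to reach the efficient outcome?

776

Left alone the logging crew would choose level 6 (marginal profit stays positive).
Efficient level: k* = 2 (marginal profit ≥ marginal view damage through 2).
The resort must at least cover the logging crew's forgone profit from cutting 6→2: 268 + 207 + 190 + 111 = 776.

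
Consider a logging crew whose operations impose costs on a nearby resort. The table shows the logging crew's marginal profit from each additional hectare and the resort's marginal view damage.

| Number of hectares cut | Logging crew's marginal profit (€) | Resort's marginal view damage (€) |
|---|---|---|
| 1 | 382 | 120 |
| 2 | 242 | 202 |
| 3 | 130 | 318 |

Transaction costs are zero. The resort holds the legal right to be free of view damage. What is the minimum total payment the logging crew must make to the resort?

€322

Efficient level: marginal profit ≥ marginal view damage through level 2, so k* = 2.
With the resort holding the right, the logging crew must at least compensate total damage at k*: 120 + 202 = 322.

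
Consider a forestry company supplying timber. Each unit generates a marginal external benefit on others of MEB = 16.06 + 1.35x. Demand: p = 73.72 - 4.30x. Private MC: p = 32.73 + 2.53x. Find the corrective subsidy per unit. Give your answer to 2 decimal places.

subsidy = 30.11 per unit

Social marginal cost = private MC − MEB = 16.67 + 1.18x.
Set SMC = demand: 16.67 + 1.18x = 73.72 - 4.30x → x* = 10.4106.
The Pigouvian subsidy equals MEB at x*: 16.06 + 1.35×10.4106 = 30.1143.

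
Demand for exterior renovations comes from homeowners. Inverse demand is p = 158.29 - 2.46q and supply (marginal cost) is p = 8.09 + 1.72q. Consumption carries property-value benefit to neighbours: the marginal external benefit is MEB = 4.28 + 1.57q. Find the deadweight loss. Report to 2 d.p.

Market equilibrium (private): 8.09 + 1.72q = 158.29 - 2.46q → q_m = 35.9330.
Social marginal benefit = demand + MEB = 162.57 - 0.89q.
Set SMB = MC: 162.57 - 0.89q = 8.09 + 1.72q → q* = 59.1877.
The loss is the area between SMB and MC from q* to q_m; with linear curves that's a triangle of height MEB(q_m).
DWL = ½ × 23.2547 × 60.6948 = 705.7197.

DWL = 705.72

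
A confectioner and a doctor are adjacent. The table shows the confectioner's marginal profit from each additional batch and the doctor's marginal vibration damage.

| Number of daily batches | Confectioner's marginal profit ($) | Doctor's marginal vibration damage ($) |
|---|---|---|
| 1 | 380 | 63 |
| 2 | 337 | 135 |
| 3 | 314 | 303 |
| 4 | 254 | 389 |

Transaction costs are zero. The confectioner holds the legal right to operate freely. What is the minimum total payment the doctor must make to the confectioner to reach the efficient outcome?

Left alone the confectioner would choose level 4 (marginal profit stays positive).
Efficient level: k* = 3 (marginal profit ≥ marginal vibration damage through 3).
The doctor must at least cover the confectioner's forgone profit from cutting 4→3: 254 = 254.

$254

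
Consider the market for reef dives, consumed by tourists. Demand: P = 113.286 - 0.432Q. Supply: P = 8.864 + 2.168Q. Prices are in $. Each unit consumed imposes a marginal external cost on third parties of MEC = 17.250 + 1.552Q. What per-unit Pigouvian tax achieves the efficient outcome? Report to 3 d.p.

Social marginal benefit = demand − MEC = 96.036 - 1.984Q.
Set SMB = MC: 96.036 - 1.984Q = 8.864 + 2.168Q → Q* = 20.9952.
The Pigouvian tax equals MEC at Q*: 17.250 + 1.552×20.9952 = 49.8346.

tax = $49.835 per unit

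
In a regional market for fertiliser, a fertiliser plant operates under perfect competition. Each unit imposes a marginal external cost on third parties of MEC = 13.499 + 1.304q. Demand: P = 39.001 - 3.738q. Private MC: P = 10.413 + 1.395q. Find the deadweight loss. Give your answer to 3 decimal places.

Market equilibrium (private): 10.413 + 1.395q = 39.001 - 3.738q → q_m = 5.5695.
Social marginal cost = private MC + MEC = 23.912 + 2.699q.
Set SMC = demand: 23.912 + 2.699q = 39.001 - 3.738q → q* = 2.3441.
Between q* and q_m the wedge SMC − demand runs linearly from 0 to MEC(q_m), so the loss is a triangle.
DWL = ½ × 3.2254 × 20.7616 = 33.4822.

DWL = 33.482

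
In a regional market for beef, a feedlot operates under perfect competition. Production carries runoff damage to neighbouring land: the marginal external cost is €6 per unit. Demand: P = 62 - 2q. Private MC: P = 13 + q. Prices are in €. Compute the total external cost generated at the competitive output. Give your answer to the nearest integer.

€98

Market equilibrium (private): 13 + q = 62 - 2q → q_m = 16.3333.
Total external cost = MEC × q_m = 6 × 16.3333 = 97.9998.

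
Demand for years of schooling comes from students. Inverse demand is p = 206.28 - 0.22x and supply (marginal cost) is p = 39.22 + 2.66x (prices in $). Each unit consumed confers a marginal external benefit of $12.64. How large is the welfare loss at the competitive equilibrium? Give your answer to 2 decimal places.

DWL = $27.74

Market equilibrium (private): 39.22 + 2.66x = 206.28 - 0.22x → x_m = 58.0069.
Social marginal benefit = demand + MEB = 218.92 - 0.22x.
Set SMB = MC: 218.92 - 0.22x = 39.22 + 2.66x → x* = 62.3958.
Height of the DWL triangle at x_m is SMB(x_m) − MC(x_m) = MEB(x_m) = 12.6400.
DWL = ½ × 4.3889 × 12.6400 = 27.7378.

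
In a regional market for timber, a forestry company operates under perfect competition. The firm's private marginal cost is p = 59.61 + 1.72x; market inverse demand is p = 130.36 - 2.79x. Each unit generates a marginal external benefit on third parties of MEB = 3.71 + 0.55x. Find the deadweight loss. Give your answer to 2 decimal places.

DWL = 19.22

Market equilibrium (private): 59.61 + 1.72x = 130.36 - 2.79x → x_m = 15.6874.
Social marginal cost = private MC − MEB = 55.90 + 1.17x.
Set SMC = demand: 55.90 + 1.17x = 130.36 - 2.79x → x* = 18.8030.
Between x* and x_m the wedge demand − SMC runs linearly from 0 to MEB(x_m), so the loss is a triangle.
DWL = ½ × 3.1156 × 12.3380 = 19.2201.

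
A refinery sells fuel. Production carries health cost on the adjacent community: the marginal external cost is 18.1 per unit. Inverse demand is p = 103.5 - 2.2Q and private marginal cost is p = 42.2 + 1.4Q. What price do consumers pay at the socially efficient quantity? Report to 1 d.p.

P = 77.1

Social marginal cost = private MC + MEC = 60.3 + 1.4Q.
Set SMC = demand: 60.3 + 1.4Q = 103.5 - 2.2Q → Q* = 12.0000.
Consumer price on the demand curve at Q*: 103.5 − 2.2×12.0000 = 77.1000.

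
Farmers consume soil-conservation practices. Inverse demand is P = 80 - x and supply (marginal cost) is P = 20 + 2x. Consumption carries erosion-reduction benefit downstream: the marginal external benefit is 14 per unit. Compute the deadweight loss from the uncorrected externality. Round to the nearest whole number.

DWL = 33

Market equilibrium (private): 20 + 2x = 80 - x → x_m = 20.0000.
Social marginal benefit = demand + MEB = 94 - x.
Set SMB = MC: 94 - x = 20 + 2x → x* = 24.6667.
Height of the DWL triangle at x_m is SMB(x_m) − MC(x_m) = MEB(x_m) = 14.0000.
DWL = ½ × 4.6667 × 14.0000 = 32.6669.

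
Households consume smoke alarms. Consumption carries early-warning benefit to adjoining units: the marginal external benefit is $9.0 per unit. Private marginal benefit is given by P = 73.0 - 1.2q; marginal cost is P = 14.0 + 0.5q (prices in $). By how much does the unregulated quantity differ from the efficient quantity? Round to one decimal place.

Market equilibrium (private): 14.0 + 0.5q = 73.0 - 1.2q → q_m = 34.7059.
Social marginal benefit = demand + MEB = 82.0 - 1.2q.
Set SMB = MC: 82.0 - 1.2q = 14.0 + 0.5q → q* = 40.0000.
Gap = |34.7059 − 40.0000| = 5.2941.

5.3 units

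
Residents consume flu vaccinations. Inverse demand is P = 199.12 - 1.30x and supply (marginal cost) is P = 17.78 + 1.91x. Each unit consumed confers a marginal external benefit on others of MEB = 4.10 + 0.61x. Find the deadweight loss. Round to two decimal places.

DWL = 285.94

Market equilibrium (private): 17.78 + 1.91x = 199.12 - 1.30x → x_m = 56.4922.
Social marginal benefit = demand + MEB = 203.22 - 0.69x.
Set SMB = MC: 203.22 - 0.69x = 17.78 + 1.91x → x* = 71.3231.
The loss is the area between SMB and MC from x* to x_m; with linear curves that's a triangle of height MEB(x_m).
DWL = ½ × 14.8309 × 38.5602 = 285.9412.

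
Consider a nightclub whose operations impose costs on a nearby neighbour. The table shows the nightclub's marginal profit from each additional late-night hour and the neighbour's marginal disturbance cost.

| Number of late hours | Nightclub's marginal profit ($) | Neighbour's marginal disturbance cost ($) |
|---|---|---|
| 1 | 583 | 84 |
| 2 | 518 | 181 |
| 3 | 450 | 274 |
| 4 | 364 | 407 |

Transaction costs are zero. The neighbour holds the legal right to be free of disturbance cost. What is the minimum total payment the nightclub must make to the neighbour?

$539

Efficient level: marginal profit ≥ marginal disturbance cost through level 3, so k* = 3.
With the neighbour holding the right, the nightclub must at least compensate total damage at k*: 84 + 181 + 274 = 539.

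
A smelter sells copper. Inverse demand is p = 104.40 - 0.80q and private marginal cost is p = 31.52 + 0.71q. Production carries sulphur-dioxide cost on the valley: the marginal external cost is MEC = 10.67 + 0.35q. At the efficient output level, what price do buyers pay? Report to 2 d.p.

Social marginal cost = private MC + MEC = 42.19 + 1.06q.
Set SMC = demand: 42.19 + 1.06q = 104.40 - 0.80q → q* = 33.4462.
Consumer price on the demand curve at q*: 104.40 − 0.80×33.4462 = 77.6430.

P = 77.64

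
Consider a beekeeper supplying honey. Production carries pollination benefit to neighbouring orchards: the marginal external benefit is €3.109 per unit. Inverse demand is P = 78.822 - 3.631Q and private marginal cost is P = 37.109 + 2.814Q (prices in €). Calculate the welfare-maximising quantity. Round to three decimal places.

Social marginal cost = private MC − MEB = 34.000 + 2.814Q.
Set SMC = demand: 34.000 + 2.814Q = 78.822 - 3.631Q → Q* = 6.9545.

Q* = 6.955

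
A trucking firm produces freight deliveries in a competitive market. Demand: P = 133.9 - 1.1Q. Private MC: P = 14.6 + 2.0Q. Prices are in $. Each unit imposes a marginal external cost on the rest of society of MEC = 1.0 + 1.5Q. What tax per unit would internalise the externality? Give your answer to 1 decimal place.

tax = $39.6 per unit

Social marginal cost = private MC + MEC = 15.6 + 3.5Q.
Set SMC = demand: 15.6 + 3.5Q = 133.9 - 1.1Q → Q* = 25.7174.
The Pigouvian tax equals MEC at Q*: 1.0 + 1.5×25.7174 = 39.5761.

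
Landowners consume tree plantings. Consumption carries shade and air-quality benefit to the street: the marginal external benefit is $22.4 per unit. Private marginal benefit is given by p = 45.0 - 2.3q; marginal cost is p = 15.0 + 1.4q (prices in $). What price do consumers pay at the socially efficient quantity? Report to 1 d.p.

P = $12.4

Social marginal benefit = demand + MEB = 67.4 - 2.3q.
Set SMB = MC: 67.4 - 2.3q = 15.0 + 1.4q → q* = 14.1622.
Consumer price on the demand curve at q*: 45.0 − 2.3×14.1622 = 12.4269.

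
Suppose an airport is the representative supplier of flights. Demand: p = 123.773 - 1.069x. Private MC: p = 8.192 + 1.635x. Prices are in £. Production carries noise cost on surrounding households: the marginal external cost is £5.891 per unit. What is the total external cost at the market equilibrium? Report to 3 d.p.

£251.808

Market equilibrium (private): 8.192 + 1.635x = 123.773 - 1.069x → x_m = 42.7445.
Total external cost = MEC × x_m = 5.891 × 42.7445 = 251.8078.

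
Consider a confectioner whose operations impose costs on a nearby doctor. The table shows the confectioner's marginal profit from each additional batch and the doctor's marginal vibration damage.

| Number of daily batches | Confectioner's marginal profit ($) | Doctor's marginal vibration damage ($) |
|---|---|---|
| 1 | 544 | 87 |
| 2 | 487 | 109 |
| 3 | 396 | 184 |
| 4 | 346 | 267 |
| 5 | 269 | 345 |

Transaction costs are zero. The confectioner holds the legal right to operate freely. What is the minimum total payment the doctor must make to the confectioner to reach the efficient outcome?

Left alone the confectioner would choose level 5 (marginal profit stays positive).
Efficient level: k* = 4 (marginal profit ≥ marginal vibration damage through 4).
The doctor must at least cover the confectioner's forgone profit from cutting 5→4: 269 = 269.

$269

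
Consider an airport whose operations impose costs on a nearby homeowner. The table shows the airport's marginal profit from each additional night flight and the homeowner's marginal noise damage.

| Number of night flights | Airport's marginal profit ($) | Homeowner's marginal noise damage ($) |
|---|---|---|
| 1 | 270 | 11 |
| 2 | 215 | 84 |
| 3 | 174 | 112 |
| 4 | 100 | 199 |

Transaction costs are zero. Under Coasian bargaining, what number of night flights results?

Bargaining reaches the level where marginal profit last exceeds marginal noise damage.
That holds through level 3 (174 ≥ 112) but not at 4 (100 < 199).

3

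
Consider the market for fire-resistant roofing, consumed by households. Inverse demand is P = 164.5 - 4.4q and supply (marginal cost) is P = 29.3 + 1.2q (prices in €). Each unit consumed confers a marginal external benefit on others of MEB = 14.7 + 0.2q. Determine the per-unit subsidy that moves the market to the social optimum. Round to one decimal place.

subsidy = €20.3 per unit

Social marginal benefit = demand + MEB = 179.2 - 4.2q.
Set SMB = MC: 179.2 - 4.2q = 29.3 + 1.2q → q* = 27.7593.
The Pigouvian subsidy equals MEB at q*: 14.7 + 0.2×27.7593 = 20.2519.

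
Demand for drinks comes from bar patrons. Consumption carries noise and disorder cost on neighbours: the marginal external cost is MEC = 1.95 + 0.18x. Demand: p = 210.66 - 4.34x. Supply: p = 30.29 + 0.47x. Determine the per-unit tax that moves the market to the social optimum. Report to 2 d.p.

Social marginal benefit = demand − MEC = 208.71 - 4.52x.
Set SMB = MC: 208.71 - 4.52x = 30.29 + 0.47x → x* = 35.7555.
The Pigouvian tax equals MEC at x*: 1.95 + 0.18×35.7555 = 8.3860.

tax = 8.39 per unit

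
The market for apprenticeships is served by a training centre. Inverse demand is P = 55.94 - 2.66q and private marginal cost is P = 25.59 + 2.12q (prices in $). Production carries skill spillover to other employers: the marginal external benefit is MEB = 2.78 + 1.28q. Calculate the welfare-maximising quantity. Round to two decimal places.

Social marginal cost = private MC − MEB = 22.81 + 0.84q.
Set SMC = demand: 22.81 + 0.84q = 55.94 - 2.66q → q* = 9.4657.

q* = 9.47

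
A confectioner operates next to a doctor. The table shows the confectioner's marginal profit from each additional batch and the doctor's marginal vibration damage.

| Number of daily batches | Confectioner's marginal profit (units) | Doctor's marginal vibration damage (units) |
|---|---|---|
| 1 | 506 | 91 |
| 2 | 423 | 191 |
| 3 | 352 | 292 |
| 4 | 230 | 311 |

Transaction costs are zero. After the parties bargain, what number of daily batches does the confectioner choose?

3

Bargaining reaches the level where marginal profit last exceeds marginal vibration damage.
That holds through level 3 (352 ≥ 292) but not at 4 (230 < 311).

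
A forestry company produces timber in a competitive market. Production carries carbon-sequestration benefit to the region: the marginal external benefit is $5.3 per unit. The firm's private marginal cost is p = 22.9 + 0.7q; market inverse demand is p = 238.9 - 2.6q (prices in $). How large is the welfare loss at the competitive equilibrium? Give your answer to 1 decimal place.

DWL = $4.3

Market equilibrium (private): 22.9 + 0.7q = 238.9 - 2.6q → q_m = 65.4545.
Social marginal cost = private MC − MEB = 17.6 + 0.7q.
Set SMC = demand: 17.6 + 0.7q = 238.9 - 2.6q → q* = 67.0606.
The loss is the area between SMC and demand from q* to q_m; with linear curves that's a triangle of height MEB(q_m).
DWL = ½ × 1.6061 × 5.3000 = 4.2562.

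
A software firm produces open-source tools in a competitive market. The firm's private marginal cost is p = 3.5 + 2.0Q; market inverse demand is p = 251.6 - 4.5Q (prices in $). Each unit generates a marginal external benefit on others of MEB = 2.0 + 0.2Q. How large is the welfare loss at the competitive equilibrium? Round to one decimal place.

Market equilibrium (private): 3.5 + 2.0Q = 251.6 - 4.5Q → Q_m = 38.1692.
Social marginal cost = private MC − MEB = 1.5 + 1.8Q.
Set SMC = demand: 1.5 + 1.8Q = 251.6 - 4.5Q → Q* = 39.6984.
The loss is the area between SMC and demand from Q* to Q_m; with linear curves that's a triangle of height MEB(Q_m).
DWL = ½ × 1.5292 × 9.6338 = 7.3660.

DWL = $7.4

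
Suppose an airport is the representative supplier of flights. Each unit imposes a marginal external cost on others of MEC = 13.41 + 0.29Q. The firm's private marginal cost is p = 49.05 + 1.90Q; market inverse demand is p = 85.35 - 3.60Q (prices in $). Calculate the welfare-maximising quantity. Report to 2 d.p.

Social marginal cost = private MC + MEC = 62.46 + 2.19Q.
Set SMC = demand: 62.46 + 2.19Q = 85.35 - 3.60Q → Q* = 3.9534.

Q* = 3.95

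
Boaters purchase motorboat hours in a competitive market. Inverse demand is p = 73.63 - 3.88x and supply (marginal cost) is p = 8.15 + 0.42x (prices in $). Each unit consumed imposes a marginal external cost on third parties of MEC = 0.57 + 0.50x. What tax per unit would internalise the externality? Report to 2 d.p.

Social marginal benefit = demand − MEC = 73.06 - 4.38x.
Set SMB = MC: 73.06 - 4.38x = 8.15 + 0.42x → x* = 13.5229.
The Pigouvian tax equals MEC at x*: 0.57 + 0.50×13.5229 = 7.3315.

tax = $7.33 per unit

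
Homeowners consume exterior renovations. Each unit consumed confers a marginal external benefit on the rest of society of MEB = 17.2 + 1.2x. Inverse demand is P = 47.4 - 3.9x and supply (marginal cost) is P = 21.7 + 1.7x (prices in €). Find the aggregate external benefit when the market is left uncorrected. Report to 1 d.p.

Market equilibrium (private): 21.7 + 1.7x = 47.4 - 3.9x → x_m = 4.5893.
Total external benefit = ∫₀^{x_m} (17.2 + 1.2x) dx = 17.2×4.5893 + ½×1.2×4.5893² = 91.5730.

€91.6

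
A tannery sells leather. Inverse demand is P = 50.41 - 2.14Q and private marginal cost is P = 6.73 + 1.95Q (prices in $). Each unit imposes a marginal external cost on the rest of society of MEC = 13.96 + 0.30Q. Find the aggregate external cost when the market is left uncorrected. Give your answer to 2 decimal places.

$166.20

Market equilibrium (private): 6.73 + 1.95Q = 50.41 - 2.14Q → Q_m = 10.6797.
Total external cost = ∫₀^{Q_m} (13.96 + 0.30Q) dQ = 13.96×10.6797 + ½×0.30×10.6797² = 166.1970.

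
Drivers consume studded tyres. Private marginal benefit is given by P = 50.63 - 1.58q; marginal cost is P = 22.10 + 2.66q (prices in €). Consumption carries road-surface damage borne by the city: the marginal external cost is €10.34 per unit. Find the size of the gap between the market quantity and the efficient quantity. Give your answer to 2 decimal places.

2.44 units

Market equilibrium (private): 22.10 + 2.66q = 50.63 - 1.58q → q_m = 6.7288.
Social marginal benefit = demand − MEC = 40.29 - 1.58q.
Set SMB = MC: 40.29 - 1.58q = 22.10 + 2.66q → q* = 4.2901.
Gap = |6.7288 − 4.2901| = 2.4387.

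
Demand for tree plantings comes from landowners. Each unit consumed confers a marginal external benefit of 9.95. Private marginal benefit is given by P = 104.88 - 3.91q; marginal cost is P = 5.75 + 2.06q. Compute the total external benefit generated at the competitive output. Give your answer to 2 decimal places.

165.22

Market equilibrium (private): 5.75 + 2.06q = 104.88 - 3.91q → q_m = 16.6047.
Total external benefit = MEB × q_m = 9.95 × 16.6047 = 165.2168.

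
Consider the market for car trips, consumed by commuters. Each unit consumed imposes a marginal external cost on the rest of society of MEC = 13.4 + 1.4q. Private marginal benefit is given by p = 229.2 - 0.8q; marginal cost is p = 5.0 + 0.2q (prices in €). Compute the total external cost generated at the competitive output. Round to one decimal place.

Market equilibrium (private): 5.0 + 0.2q = 229.2 - 0.8q → q_m = 224.2000.
Total external cost = ∫₀^{q_m} (13.4 + 1.4q) dq = 13.4×224.2000 + ½×1.4×224.2000² = 38190.2280.

€38190.2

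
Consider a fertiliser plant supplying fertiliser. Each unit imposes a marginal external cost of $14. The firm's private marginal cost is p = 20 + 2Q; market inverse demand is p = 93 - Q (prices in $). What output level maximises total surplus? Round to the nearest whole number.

Q* = 20

Social marginal cost = private MC + MEC = 34 + 2Q.
Set SMC = demand: 34 + 2Q = 93 - Q → Q* = 19.6667.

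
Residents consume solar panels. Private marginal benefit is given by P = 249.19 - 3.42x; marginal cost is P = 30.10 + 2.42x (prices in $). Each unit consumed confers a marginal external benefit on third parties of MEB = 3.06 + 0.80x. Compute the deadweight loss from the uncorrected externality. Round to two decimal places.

DWL = $108.51

Market equilibrium (private): 30.10 + 2.42x = 249.19 - 3.42x → x_m = 37.5154.
Social marginal benefit = demand + MEB = 252.25 - 2.62x.
Set SMB = MC: 252.25 - 2.62x = 30.10 + 2.42x → x* = 44.0774.
Height of the DWL triangle at x_m is SMB(x_m) − MC(x_m) = MEB(x_m) = 33.0723.
DWL = ½ × 6.5620 × 33.0723 = 108.5102.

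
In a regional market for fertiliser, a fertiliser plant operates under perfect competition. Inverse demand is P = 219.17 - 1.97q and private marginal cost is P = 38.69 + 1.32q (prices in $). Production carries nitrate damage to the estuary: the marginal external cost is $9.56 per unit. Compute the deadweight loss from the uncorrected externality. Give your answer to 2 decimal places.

DWL = $13.89

Market equilibrium (private): 38.69 + 1.32q = 219.17 - 1.97q → q_m = 54.8571.
Social marginal cost = private MC + MEC = 48.25 + 1.32q.
Set SMC = demand: 48.25 + 1.32q = 219.17 - 1.97q → q* = 51.9514.
The welfare-loss triangle has base |q_m − q*| and height MEC(q_m) (the vertical gap between SMC and demand is zero at q* and MEC at q_m).
DWL = ½ × 2.9057 × 9.5600 = 13.8892.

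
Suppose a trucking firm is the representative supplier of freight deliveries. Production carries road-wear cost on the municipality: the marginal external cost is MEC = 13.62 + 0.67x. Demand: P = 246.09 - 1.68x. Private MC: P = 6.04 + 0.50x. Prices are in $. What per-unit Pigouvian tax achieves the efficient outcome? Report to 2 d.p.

tax = $66.85 per unit

Social marginal cost = private MC + MEC = 19.66 + 1.17x.
Set SMC = demand: 19.66 + 1.17x = 246.09 - 1.68x → x* = 79.4491.
The Pigouvian tax equals MEC at x*: 13.62 + 0.67×79.4491 = 66.8509.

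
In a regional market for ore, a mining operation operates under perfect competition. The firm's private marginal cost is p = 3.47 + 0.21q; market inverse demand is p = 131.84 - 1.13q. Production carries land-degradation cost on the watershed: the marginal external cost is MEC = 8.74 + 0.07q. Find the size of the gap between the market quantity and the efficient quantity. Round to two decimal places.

10.95 units

Market equilibrium (private): 3.47 + 0.21q = 131.84 - 1.13q → q_m = 95.7985.
Social marginal cost = private MC + MEC = 12.21 + 0.28q.
Set SMC = demand: 12.21 + 0.28q = 131.84 - 1.13q → q* = 84.8440.
Gap = |95.7985 − 84.8440| = 10.9545.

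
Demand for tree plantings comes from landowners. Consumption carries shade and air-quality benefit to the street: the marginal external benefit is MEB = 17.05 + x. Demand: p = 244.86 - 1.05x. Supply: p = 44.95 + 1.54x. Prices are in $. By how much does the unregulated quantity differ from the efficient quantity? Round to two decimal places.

59.27 units

Market equilibrium (private): 44.95 + 1.54x = 244.86 - 1.05x → x_m = 77.1853.
Social marginal benefit = demand + MEB = 261.91 - 0.05x.
Set SMB = MC: 261.91 - 0.05x = 44.95 + 1.54x → x* = 136.4528.
Gap = |77.1853 − 136.4528| = 59.2675.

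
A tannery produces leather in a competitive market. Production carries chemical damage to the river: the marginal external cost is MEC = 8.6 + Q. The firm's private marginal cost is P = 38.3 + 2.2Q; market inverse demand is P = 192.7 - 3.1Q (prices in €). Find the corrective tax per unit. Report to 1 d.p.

tax = €31.7 per unit

Social marginal cost = private MC + MEC = 46.9 + 3.2Q.
Set SMC = demand: 46.9 + 3.2Q = 192.7 - 3.1Q → Q* = 23.1429.
The Pigouvian tax equals MEC at Q*: 8.6 + 1.0×23.1429 = 31.7429.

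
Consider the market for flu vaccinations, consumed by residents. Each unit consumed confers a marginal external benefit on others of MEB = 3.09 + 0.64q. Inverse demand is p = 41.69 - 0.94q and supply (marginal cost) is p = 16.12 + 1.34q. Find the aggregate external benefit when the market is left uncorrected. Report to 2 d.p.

Market equilibrium (private): 16.12 + 1.34q = 41.69 - 0.94q → q_m = 11.2149.
Total external benefit = ∫₀^{q_m} (3.09 + 0.64q) dq = 3.09×11.2149 + ½×0.64×11.2149² = 74.9017.

74.90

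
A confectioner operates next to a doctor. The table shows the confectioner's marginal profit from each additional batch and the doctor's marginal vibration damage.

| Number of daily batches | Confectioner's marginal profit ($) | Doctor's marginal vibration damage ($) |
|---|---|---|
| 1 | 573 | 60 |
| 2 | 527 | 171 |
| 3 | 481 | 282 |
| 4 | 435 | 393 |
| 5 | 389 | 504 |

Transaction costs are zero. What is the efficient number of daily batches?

4

Bargaining reaches the level where marginal profit last exceeds marginal vibration damage.
That holds through level 4 (435 ≥ 393) but not at 5 (389 < 504).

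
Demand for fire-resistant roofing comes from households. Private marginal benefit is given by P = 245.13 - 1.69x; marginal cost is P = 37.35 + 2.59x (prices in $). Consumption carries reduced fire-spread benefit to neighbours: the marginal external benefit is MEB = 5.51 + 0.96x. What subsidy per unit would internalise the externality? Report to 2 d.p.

Social marginal benefit = demand + MEB = 250.64 - 0.73x.
Set SMB = MC: 250.64 - 0.73x = 37.35 + 2.59x → x* = 64.2440.
The Pigouvian subsidy equals MEB at x*: 5.51 + 0.96×64.2440 = 67.1842.

subsidy = $67.18 per unit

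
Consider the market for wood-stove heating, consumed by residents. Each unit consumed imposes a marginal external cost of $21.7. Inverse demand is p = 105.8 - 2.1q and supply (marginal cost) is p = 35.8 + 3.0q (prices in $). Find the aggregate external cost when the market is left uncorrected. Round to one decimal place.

Market equilibrium (private): 35.8 + 3.0q = 105.8 - 2.1q → q_m = 13.7255.
Total external cost = MEC × q_m = 21.7 × 13.7255 = 297.8434.

$297.8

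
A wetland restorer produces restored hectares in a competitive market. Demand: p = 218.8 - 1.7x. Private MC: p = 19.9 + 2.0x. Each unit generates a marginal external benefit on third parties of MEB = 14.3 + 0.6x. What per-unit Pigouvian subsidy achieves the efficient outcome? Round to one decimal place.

subsidy = 55.6 per unit

Social marginal cost = private MC − MEB = 5.6 + 1.4x.
Set SMC = demand: 5.6 + 1.4x = 218.8 - 1.7x → x* = 68.7742.
The Pigouvian subsidy equals MEB at x*: 14.3 + 0.6×68.7742 = 55.5645.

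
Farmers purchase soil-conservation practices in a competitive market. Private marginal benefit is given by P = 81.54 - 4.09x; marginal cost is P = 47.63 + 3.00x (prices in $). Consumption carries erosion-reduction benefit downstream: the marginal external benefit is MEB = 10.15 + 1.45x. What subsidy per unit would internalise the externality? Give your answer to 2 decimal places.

Social marginal benefit = demand + MEB = 91.69 - 2.64x.
Set SMB = MC: 91.69 - 2.64x = 47.63 + 3.00x → x* = 7.8121.
The Pigouvian subsidy equals MEB at x*: 10.15 + 1.45×7.8121 = 21.4775.

subsidy = $21.48 per unit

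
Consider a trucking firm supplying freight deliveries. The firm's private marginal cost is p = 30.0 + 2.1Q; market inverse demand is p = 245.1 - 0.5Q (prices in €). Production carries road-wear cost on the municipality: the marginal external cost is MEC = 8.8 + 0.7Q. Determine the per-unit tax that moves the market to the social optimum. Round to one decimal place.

tax = €52.6 per unit

Social marginal cost = private MC + MEC = 38.8 + 2.8Q.
Set SMC = demand: 38.8 + 2.8Q = 245.1 - 0.5Q → Q* = 62.5152.
The Pigouvian tax equals MEC at Q*: 8.8 + 0.7×62.5152 = 52.5606.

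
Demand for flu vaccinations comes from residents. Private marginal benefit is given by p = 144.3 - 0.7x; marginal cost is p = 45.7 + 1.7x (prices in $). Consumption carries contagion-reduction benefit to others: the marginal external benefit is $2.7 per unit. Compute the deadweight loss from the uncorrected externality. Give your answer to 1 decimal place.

Market equilibrium (private): 45.7 + 1.7x = 144.3 - 0.7x → x_m = 41.0833.
Social marginal benefit = demand + MEB = 147.0 - 0.7x.
Set SMB = MC: 147.0 - 0.7x = 45.7 + 1.7x → x* = 42.2083.
Height of the DWL triangle at x_m is SMB(x_m) − MC(x_m) = MEB(x_m) = 2.7000.
DWL = ½ × 1.1250 × 2.7000 = 1.5188.

DWL = $1.5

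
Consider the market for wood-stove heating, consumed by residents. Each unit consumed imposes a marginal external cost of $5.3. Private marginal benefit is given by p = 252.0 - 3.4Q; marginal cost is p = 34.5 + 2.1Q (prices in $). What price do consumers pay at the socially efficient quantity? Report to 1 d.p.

Social marginal benefit = demand − MEC = 246.7 - 3.4Q.
Set SMB = MC: 246.7 - 3.4Q = 34.5 + 2.1Q → Q* = 38.5818.
Consumer price on the demand curve at Q*: 252.0 − 3.4×38.5818 = 120.8219.

P = $120.8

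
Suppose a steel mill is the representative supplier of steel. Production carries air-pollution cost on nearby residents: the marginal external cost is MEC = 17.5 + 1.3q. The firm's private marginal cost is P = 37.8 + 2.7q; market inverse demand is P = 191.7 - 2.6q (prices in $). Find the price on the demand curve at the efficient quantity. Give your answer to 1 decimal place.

P = $138.0

Social marginal cost = private MC + MEC = 55.3 + 4.0q.
Set SMC = demand: 55.3 + 4.0q = 191.7 - 2.6q → q* = 20.6667.
Consumer price on the demand curve at q*: 191.7 − 2.6×20.6667 = 137.9666.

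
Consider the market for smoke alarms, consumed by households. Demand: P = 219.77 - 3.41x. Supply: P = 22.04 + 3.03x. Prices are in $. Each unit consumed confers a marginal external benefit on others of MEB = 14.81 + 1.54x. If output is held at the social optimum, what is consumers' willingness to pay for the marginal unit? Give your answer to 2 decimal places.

Social marginal benefit = demand + MEB = 234.58 - 1.87x.
Set SMB = MC: 234.58 - 1.87x = 22.04 + 3.03x → x* = 43.3755.
Consumer price on the demand curve at x*: 219.77 − 3.41×43.3755 = 71.8595.

P = $71.86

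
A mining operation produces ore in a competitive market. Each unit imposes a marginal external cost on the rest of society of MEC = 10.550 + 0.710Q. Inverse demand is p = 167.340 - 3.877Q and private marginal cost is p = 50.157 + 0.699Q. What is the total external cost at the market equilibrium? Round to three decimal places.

502.968

Market equilibrium (private): 50.157 + 0.699Q = 167.340 - 3.877Q → Q_m = 25.6082.
Total external cost = ∫₀^{Q_m} (10.550 + 0.710Q) dQ = 10.550×25.6082 + ½×0.710×25.6082² = 502.9684.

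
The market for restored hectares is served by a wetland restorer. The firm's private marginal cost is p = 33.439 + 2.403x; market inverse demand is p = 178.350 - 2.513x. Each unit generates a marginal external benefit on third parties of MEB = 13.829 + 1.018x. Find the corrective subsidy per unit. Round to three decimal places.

subsidy = 55.285 per unit

Social marginal cost = private MC − MEB = 19.610 + 1.385x.
Set SMC = demand: 19.610 + 1.385x = 178.350 - 2.513x → x* = 40.7234.
The Pigouvian subsidy equals MEB at x*: 13.829 + 1.018×40.7234 = 55.2854.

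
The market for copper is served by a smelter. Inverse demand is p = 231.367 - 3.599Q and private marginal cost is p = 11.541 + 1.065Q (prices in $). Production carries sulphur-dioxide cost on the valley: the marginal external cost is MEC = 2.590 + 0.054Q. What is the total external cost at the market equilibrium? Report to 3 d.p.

$182.053

Market equilibrium (private): 11.541 + 1.065Q = 231.367 - 3.599Q → Q_m = 47.1325.
Total external cost = ∫₀^{Q_m} (2.590 + 0.054Q) dQ = 2.590×47.1325 + ½×0.054×47.1325² = 182.0529.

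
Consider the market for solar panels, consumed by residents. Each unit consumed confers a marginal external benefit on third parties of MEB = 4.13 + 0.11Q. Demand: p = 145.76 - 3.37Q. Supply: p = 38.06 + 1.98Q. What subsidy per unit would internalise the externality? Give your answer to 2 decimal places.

subsidy = 6.48 per unit

Social marginal benefit = demand + MEB = 149.89 - 3.26Q.
Set SMB = MC: 149.89 - 3.26Q = 38.06 + 1.98Q → Q* = 21.3416.
The Pigouvian subsidy equals MEB at Q*: 4.13 + 0.11×21.3416 = 6.4776.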